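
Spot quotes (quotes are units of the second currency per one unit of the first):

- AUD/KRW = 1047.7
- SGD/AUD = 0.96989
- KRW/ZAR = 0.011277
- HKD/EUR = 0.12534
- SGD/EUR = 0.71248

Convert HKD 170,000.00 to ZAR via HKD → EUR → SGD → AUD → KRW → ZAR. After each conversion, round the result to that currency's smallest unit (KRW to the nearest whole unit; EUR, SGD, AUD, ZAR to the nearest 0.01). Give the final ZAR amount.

HKD 170,000.00 × 0.12534 = EUR 21,307.80
EUR 21,307.80 ÷ 0.71248 = SGD 29,906.52
SGD 29,906.52 × 0.96989 = AUD 29,006.03
AUD 29,006.03 × 1047.7 = KRW 30,389,618
KRW 30,389,618 × 0.011277 = ZAR 342,703.72

ZAR 342,703.72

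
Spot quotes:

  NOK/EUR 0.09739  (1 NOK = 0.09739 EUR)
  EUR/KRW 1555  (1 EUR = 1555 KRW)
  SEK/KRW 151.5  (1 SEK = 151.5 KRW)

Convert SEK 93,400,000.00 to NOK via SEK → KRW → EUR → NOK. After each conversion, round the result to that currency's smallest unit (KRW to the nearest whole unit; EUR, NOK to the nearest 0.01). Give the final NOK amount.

NOK 93,436,110.18

SEK 93,400,000.00 × 151.5 = KRW 14,150,100,000
KRW 14,150,100,000 ÷ 1555 = EUR 9,099,742.77
EUR 9,099,742.77 ÷ 0.09739 = NOK 93,436,110.18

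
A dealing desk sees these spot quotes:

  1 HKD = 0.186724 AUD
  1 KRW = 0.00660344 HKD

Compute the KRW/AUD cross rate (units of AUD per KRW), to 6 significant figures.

KRW/AUD = 0.00123302

1 KRW × 0.00660344 = 0.00660344 HKD
0.00660344 HKD × 0.186724 = 0.00123302 AUD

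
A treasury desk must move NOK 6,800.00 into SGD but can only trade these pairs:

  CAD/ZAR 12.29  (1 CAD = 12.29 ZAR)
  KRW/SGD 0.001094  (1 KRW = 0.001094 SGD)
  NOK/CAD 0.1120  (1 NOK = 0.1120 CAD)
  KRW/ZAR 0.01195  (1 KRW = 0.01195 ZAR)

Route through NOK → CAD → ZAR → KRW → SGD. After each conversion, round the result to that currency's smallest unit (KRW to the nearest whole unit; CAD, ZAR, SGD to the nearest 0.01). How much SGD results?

SGD 856.90

NOK 6,800.00 × 0.1120 = CAD 761.60
CAD 761.60 × 12.29 = ZAR 9,360.06
ZAR 9,360.06 ÷ 0.01195 = KRW 783,269
KRW 783,269 × 0.001094 = SGD 856.90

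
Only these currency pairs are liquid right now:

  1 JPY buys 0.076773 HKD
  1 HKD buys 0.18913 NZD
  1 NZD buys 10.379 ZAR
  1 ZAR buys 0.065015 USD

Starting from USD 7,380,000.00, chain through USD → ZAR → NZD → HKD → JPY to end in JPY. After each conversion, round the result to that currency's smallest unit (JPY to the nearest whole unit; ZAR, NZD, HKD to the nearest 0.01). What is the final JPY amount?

USD 7,380,000.00 ÷ 0.065015 = ZAR 113,512,266.40
ZAR 113,512,266.40 ÷ 10.379 = NZD 10,936,724.77
NZD 10,936,724.77 ÷ 0.18913 = HKD 57,826,493.79
HKD 57,826,493.79 ÷ 0.076773 = JPY 753,213,940

JPY 753,213,940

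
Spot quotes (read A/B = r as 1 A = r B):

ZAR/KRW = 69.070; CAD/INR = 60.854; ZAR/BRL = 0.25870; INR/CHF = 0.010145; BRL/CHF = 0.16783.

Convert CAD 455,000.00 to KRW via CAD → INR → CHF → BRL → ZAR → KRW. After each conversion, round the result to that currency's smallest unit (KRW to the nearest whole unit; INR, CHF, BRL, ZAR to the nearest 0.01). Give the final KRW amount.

KRW 446,864,657

CAD 455,000.00 × 60.854 = INR 27,688,570.00
INR 27,688,570.00 × 0.010145 = CHF 280,900.54
CHF 280,900.54 ÷ 0.16783 = BRL 1,673,720.67
BRL 1,673,720.67 ÷ 0.25870 = ZAR 6,469,735.87
ZAR 6,469,735.87 × 69.070 = KRW 446,864,657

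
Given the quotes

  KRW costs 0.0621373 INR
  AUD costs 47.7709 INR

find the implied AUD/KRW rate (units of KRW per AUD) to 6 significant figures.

1 AUD × 47.7709 = 47.7709 INR
47.7709 INR ÷ 0.0621373 = 768.796 KRW

AUD/KRW = 768.796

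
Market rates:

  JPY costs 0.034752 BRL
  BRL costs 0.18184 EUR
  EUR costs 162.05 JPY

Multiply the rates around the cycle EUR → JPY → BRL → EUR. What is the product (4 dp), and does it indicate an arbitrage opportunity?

Around EUR → JPY → BRL → EUR: 1 × 162.05 × 0.034752 × 0.18184 = 1.024043
Product > 1; profitable direction is EUR → JPY → BRL → EUR.

1.0240 (arbitrage exists)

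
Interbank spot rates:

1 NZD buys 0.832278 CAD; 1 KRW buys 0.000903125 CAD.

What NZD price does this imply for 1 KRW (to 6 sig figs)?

1 KRW × 0.000903125 = 0.000903125 CAD
0.000903125 CAD ÷ 0.832278 = 0.00108512 NZD

KRW/NZD = 0.00108512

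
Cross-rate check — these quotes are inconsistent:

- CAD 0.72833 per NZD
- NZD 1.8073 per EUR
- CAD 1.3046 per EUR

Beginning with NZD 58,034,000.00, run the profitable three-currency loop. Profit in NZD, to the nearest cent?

Profit: NZD 520,945.19

Profitable loop is NZD → CAD → EUR → NZD:
NZD 58,034,000.00 × 0.72833 = CAD 42,267,903.22
CAD 42,267,903.22 ÷ 1.3046 = EUR 32,399,128.64
EUR 32,399,128.64 × 1.8073 = NZD 58,554,945.19
Profit = NZD 58,554,945.19 − NZD 58,034,000.00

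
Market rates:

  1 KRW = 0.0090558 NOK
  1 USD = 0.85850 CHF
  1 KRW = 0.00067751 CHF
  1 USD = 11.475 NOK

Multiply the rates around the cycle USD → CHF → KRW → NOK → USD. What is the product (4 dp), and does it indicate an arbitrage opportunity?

Around USD → CHF → KRW → NOK → USD: 1 × 0.85850 ÷ 0.00067751 × 0.0090558 ÷ 11.475 = 0.999997
Product ≈ 1 (deviation 0.000%, within rounding noise).

1.0000 (no arbitrage)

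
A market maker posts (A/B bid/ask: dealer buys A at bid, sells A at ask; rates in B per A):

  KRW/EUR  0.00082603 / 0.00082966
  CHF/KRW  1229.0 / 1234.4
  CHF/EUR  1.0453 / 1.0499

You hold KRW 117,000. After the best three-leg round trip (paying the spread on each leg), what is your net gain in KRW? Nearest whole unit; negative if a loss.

Net profit: KRW 2,418

Best loop KRW → CHF → EUR → KRW:
KRW 117,000 ÷ 1234.4 (buy CHF at ask) = CHF 94.78
CHF 94.78 × 1.0453 (sell CHF at bid) = EUR 99.08
EUR 99.08 ÷ 0.00082966 (buy KRW at ask) = KRW 119,418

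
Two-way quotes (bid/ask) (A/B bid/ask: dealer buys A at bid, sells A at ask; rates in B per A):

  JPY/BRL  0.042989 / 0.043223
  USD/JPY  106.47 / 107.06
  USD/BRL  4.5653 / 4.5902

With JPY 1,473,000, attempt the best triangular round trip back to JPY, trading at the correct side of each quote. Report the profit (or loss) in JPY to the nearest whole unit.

Best loop JPY → BRL → USD → JPY:
JPY 1,473,000 × 0.042989 (sell JPY at bid) = BRL 63,322.80
BRL 63,322.80 ÷ 4.5902 (buy USD at ask) = USD 13,795.22
USD 13,795.22 × 106.47 (sell USD at bid) = JPY 1,468,777

Net result: JPY -4,223 (no profitable arbitrage after spreads)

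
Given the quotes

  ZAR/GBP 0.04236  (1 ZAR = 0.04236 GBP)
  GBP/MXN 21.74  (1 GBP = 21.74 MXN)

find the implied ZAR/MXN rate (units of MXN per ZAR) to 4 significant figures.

ZAR/MXN = 0.9209

1 ZAR × 0.04236 = 0.04236 GBP
0.04236 GBP × 21.74 = 0.920906 MXN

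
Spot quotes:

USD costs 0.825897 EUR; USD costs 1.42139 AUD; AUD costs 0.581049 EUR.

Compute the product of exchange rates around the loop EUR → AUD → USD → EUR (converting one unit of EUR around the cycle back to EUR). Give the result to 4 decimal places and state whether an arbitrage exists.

Around EUR → AUD → USD → EUR: 1 ÷ 0.581049 ÷ 1.42139 × 0.825897 = 1.000000
Product ≈ 1 (deviation 0.000%, within rounding noise).

1.0000 (no arbitrage)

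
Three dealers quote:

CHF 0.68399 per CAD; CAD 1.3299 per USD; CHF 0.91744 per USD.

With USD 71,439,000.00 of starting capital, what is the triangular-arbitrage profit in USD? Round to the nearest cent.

Profitable loop is USD → CHF → CAD → USD:
USD 71,439,000.00 × 0.91744 = CHF 65,540,996.16
CHF 65,540,996.16 ÷ 0.68399 = CAD 95,821,570.72
CAD 95,821,570.72 ÷ 1.3299 = USD 72,051,711.20
Profit = USD 72,051,711.20 − USD 71,439,000.00

Profit: USD 612,711.20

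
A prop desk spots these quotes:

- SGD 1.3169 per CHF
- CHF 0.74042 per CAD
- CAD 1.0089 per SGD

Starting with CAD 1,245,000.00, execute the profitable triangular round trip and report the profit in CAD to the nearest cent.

Profit: CAD 20,582.00

Profitable loop is CAD → SGD → CHF → CAD:
CAD 1,245,000.00 ÷ 1.0089 = SGD 1,234,017.25
SGD 1,234,017.25 ÷ 1.3169 = CHF 937,062.23
CHF 937,062.23 ÷ 0.74042 = CAD 1,265,582.00
Profit = CAD 1,265,582.00 − CAD 1,245,000.00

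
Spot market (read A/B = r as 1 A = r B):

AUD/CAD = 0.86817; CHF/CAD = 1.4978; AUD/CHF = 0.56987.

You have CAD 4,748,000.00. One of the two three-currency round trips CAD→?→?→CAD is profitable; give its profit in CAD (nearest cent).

Profit: CAD 81,318.67

Profitable loop is CAD → CHF → AUD → CAD:
CAD 4,748,000.00 ÷ 1.4978 = CHF 3,169,982.64
CHF 3,169,982.64 ÷ 0.56987 = AUD 5,562,641.73
AUD 5,562,641.73 × 0.86817 = CAD 4,829,318.67
Profit = CAD 4,829,318.67 − CAD 4,748,000.00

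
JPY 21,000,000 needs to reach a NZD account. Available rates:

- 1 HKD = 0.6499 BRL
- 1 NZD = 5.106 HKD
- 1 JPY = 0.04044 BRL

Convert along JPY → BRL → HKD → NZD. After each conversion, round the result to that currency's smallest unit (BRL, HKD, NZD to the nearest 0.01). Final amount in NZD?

NZD 255,919.33

JPY 21,000,000 × 0.04044 = BRL 849,240.00
BRL 849,240.00 ÷ 0.6499 = HKD 1,306,724.11
HKD 1,306,724.11 ÷ 5.106 = NZD 255,919.33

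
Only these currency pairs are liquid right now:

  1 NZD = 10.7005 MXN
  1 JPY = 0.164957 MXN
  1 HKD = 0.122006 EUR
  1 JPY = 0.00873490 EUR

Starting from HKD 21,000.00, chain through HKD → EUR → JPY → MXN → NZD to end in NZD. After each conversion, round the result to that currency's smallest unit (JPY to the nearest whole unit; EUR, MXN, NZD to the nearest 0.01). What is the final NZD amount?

NZD 4,521.78

HKD 21,000.00 × 0.122006 = EUR 2,562.13
EUR 2,562.13 ÷ 0.00873490 = JPY 293,321
JPY 293,321 × 0.164957 = MXN 48,385.35
MXN 48,385.35 ÷ 10.7005 = NZD 4,521.78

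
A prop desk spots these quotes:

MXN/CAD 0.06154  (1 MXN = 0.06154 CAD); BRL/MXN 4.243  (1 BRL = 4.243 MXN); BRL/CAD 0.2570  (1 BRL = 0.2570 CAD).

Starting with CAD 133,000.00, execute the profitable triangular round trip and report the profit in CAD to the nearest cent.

Profit: CAD 2,129.15

Profitable loop is CAD → BRL → MXN → CAD:
CAD 133,000.00 ÷ 0.2570 = BRL 517,509.73
BRL 517,509.73 × 4.243 = MXN 2,195,793.77
MXN 2,195,793.77 × 0.06154 = CAD 135,129.15
Profit = CAD 135,129.15 − CAD 133,000.00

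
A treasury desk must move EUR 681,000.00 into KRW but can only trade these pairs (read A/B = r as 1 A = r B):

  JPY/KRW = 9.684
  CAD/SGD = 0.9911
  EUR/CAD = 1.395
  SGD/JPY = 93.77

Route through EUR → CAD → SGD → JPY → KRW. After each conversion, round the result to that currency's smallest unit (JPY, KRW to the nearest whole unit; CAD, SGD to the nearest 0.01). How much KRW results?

KRW 854,983,026

EUR 681,000.00 × 1.395 = CAD 949,995.00
CAD 949,995.00 × 0.9911 = SGD 941,540.04
SGD 941,540.04 × 93.77 = JPY 88,288,210
JPY 88,288,210 × 9.684 = KRW 854,983,026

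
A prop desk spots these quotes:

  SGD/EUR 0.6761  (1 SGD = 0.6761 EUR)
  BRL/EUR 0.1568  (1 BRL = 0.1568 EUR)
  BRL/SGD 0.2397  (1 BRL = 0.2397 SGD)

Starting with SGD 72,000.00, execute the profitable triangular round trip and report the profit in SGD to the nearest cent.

Profit: SGD 2,415.84

Profitable loop is SGD → EUR → BRL → SGD:
SGD 72,000.00 × 0.6761 = EUR 48,679.20
EUR 48,679.20 ÷ 0.1568 = BRL 310,454.08
BRL 310,454.08 × 0.2397 = SGD 74,415.84
Profit = SGD 74,415.84 − SGD 72,000.00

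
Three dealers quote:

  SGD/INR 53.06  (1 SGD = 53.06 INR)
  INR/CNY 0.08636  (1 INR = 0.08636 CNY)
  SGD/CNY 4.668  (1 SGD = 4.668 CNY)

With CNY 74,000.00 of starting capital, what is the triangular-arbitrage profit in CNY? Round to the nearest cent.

Profit: CNY 1,384.61

Profitable loop is CNY → INR → SGD → CNY:
CNY 74,000.00 ÷ 0.08636 = INR 856,878.18
INR 856,878.18 ÷ 53.06 = SGD 16,149.23
SGD 16,149.23 × 4.668 = CNY 75,384.61
Profit = CNY 75,384.61 − CNY 74,000.00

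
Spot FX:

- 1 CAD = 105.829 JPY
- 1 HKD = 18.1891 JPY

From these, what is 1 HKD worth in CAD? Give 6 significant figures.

1 HKD × 18.1891 = 18.1891 JPY
18.1891 JPY ÷ 105.829 = 0.171873 CAD

HKD/CAD = 0.171873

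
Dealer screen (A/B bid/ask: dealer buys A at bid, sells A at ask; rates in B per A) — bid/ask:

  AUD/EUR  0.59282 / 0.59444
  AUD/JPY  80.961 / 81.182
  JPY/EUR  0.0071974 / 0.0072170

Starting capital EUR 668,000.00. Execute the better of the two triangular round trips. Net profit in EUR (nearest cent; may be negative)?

Best loop EUR → JPY → AUD → EUR:
EUR 668,000.00 ÷ 0.0072170 (buy JPY at ask) = JPY 92,559,235
JPY 92,559,235 ÷ 81.182 (buy AUD at ask) = AUD 1,140,144.80
AUD 1,140,144.80 × 0.59282 (sell AUD at bid) = EUR 675,900.64

Net profit: EUR 7,900.64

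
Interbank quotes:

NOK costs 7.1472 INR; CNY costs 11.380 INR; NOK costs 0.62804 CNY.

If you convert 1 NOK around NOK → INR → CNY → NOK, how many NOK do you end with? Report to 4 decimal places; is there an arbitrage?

1.0000 (no arbitrage)

Around NOK → INR → CNY → NOK: 1 × 7.1472 ÷ 11.380 ÷ 0.62804 = 1.000015
Product ≈ 1 (deviation 0.001%, within rounding noise).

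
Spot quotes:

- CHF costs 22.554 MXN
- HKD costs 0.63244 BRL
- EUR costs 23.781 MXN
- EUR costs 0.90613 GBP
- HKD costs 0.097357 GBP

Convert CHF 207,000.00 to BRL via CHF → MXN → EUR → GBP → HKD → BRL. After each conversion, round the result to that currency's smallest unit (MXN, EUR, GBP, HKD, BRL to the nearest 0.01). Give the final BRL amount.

CHF 207,000.00 × 22.554 = MXN 4,668,678.00
MXN 4,668,678.00 ÷ 23.781 = EUR 196,319.67
EUR 196,319.67 × 0.90613 = GBP 177,891.14
GBP 177,891.14 ÷ 0.097357 = HKD 1,827,204.41
HKD 1,827,204.41 × 0.63244 = BRL 1,155,597.16

BRL 1,155,597.16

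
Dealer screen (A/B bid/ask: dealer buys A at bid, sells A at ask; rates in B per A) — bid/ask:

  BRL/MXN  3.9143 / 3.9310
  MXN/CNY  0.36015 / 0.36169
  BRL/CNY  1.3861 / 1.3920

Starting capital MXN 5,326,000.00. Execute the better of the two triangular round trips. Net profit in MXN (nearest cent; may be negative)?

Best loop MXN → CNY → BRL → MXN:
MXN 5,326,000.00 × 0.36015 (sell MXN at bid) = CNY 1,918,158.90
CNY 1,918,158.90 ÷ 1.3920 (buy BRL at ask) = BRL 1,377,987.72
BRL 1,377,987.72 × 3.9143 (sell BRL at bid) = MXN 5,393,857.31

Net profit: MXN 67,857.31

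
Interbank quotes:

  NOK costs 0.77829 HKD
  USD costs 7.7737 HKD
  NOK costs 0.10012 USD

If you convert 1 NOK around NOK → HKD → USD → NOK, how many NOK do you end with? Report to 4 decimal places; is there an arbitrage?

Around NOK → HKD → USD → NOK: 1 × 0.77829 ÷ 7.7737 ÷ 0.10012 = 0.999983
Product ≈ 1 (deviation 0.002%, within rounding noise).

1.0000 (no arbitrage)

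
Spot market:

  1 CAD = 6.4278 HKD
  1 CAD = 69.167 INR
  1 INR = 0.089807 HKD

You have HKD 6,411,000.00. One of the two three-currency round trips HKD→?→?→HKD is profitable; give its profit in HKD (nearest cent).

Profit: HKD 223,054.02

Profitable loop is HKD → INR → CAD → HKD:
HKD 6,411,000.00 ÷ 0.089807 = INR 71,386,417.54
INR 71,386,417.54 ÷ 69.167 = CAD 1,032,087.81
CAD 1,032,087.81 × 6.4278 = HKD 6,634,054.02
Profit = HKD 6,634,054.02 − HKD 6,411,000.00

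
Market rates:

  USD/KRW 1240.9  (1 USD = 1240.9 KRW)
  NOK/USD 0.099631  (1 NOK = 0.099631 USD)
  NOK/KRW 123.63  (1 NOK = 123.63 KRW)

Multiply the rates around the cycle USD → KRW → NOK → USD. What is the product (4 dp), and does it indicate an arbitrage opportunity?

Around USD → KRW → NOK → USD: 1 × 1240.9 ÷ 123.63 × 0.099631 = 1.000017
Product ≈ 1 (deviation 0.002%, within rounding noise).

1.0000 (no arbitrage)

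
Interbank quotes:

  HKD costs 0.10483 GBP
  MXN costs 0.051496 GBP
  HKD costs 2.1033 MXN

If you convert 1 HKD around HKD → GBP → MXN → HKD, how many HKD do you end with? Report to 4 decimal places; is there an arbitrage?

0.9679 (arbitrage exists)

Around HKD → GBP → MXN → HKD: 1 × 0.10483 ÷ 0.051496 ÷ 2.1033 = 0.967856
Product < 1; profitable direction is HKD → MXN → GBP → HKD.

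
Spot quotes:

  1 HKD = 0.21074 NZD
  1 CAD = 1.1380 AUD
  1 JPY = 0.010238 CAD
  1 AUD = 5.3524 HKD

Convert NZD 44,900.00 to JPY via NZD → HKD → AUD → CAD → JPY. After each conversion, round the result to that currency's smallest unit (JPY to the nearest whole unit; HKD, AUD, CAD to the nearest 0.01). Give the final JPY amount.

NZD 44,900.00 ÷ 0.21074 = HKD 213,058.75
HKD 213,058.75 ÷ 5.3524 = AUD 39,806.21
AUD 39,806.21 ÷ 1.1380 = CAD 34,979.09
CAD 34,979.09 ÷ 0.010238 = JPY 3,416,594

JPY 3,416,594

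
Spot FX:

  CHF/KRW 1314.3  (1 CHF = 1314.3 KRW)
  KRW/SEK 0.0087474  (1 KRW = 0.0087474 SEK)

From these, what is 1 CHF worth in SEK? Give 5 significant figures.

1 CHF × 1314.3 = 1314.3 KRW
1314.3 KRW × 0.0087474 = 11.4967 SEK

CHF/SEK = 11.497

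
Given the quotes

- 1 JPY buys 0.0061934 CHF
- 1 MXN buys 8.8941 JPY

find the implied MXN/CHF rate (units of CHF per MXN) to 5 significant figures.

MXN/CHF = 0.055085

1 MXN × 8.8941 = 8.8941 JPY
8.8941 JPY × 0.0061934 = 0.0550847 CHF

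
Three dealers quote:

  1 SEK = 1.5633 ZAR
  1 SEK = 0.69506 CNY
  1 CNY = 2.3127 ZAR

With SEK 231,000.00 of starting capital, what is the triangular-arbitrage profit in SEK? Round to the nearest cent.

Profitable loop is SEK → CNY → ZAR → SEK:
SEK 231,000.00 × 0.69506 = CNY 160,558.86
CNY 160,558.86 × 2.3127 = ZAR 371,324.48
ZAR 371,324.48 ÷ 1.5633 = SEK 237,526.05
Profit = SEK 237,526.05 − SEK 231,000.00

Profit: SEK 6,526.05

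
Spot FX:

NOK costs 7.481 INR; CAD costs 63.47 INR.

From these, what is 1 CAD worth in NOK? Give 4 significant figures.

CAD/NOK = 8.484

1 CAD × 63.47 = 63.47 INR
63.47 INR ÷ 7.481 = 8.48416 NOK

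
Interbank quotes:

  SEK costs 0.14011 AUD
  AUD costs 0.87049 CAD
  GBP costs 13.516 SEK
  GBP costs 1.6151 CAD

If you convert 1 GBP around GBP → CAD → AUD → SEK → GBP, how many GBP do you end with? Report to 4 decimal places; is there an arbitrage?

0.9798 (arbitrage exists)

Around GBP → CAD → AUD → SEK → GBP: 1 × 1.6151 ÷ 0.87049 ÷ 0.14011 ÷ 13.516 = 0.979757
Product < 1; profitable direction is GBP → SEK → AUD → CAD → GBP.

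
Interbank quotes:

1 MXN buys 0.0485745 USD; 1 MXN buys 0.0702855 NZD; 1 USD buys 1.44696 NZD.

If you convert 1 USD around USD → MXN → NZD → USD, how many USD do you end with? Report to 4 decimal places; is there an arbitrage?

1.0000 (no arbitrage)

Around USD → MXN → NZD → USD: 1 ÷ 0.0485745 × 0.0702855 ÷ 1.44696 = 1.000002
Product ≈ 1 (deviation 0.000%, within rounding noise).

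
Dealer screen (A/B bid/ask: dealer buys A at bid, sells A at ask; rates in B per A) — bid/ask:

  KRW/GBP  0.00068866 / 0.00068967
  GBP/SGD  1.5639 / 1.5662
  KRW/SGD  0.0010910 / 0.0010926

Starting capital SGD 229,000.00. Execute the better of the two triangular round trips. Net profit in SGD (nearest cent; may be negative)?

Best loop SGD → GBP → KRW → SGD:
SGD 229,000.00 ÷ 1.5662 (buy GBP at ask) = GBP 146,213.77
GBP 146,213.77 ÷ 0.00068967 (buy KRW at ask) = KRW 212,005,402
KRW 212,005,402 × 0.0010910 (sell KRW at bid) = SGD 231,297.89

Net profit: SGD 2,297.89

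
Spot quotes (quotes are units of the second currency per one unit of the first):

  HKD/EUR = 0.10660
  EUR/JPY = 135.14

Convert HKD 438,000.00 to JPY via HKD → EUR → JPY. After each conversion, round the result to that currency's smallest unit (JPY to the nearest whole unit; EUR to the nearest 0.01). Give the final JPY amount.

JPY 6,309,795

HKD 438,000.00 × 0.10660 = EUR 46,690.80
EUR 46,690.80 × 135.14 = JPY 6,309,795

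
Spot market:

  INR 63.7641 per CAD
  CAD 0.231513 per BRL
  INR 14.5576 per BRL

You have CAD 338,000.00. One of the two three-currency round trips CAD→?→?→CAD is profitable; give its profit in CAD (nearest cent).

Profit: CAD 4,750.85

Profitable loop is CAD → INR → BRL → CAD:
CAD 338,000.00 × 63.7641 = INR 21,552,265.80
INR 21,552,265.80 ÷ 14.5576 = BRL 1,480,482.07
BRL 1,480,482.07 × 0.231513 = CAD 342,750.85
Profit = CAD 342,750.85 − CAD 338,000.00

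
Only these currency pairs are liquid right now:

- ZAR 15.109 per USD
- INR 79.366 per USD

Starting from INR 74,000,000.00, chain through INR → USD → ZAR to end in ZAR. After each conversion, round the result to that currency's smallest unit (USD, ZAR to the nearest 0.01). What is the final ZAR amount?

INR 74,000,000.00 ÷ 79.366 = USD 932,389.18
USD 932,389.18 × 15.109 = ZAR 14,087,468.12

ZAR 14,087,468.12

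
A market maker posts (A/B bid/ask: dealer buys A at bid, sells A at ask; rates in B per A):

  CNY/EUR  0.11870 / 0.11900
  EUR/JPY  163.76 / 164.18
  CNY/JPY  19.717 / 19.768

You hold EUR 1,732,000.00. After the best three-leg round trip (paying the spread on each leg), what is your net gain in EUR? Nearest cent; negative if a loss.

Best loop EUR → CNY → JPY → EUR:
EUR 1,732,000.00 ÷ 0.11900 (buy CNY at ask) = CNY 14,554,621.85
CNY 14,554,621.85 × 19.717 (sell CNY at bid) = JPY 286,973,479
JPY 286,973,479 ÷ 164.18 (buy EUR at ask) = EUR 1,747,919.84

Net profit: EUR 15,919.84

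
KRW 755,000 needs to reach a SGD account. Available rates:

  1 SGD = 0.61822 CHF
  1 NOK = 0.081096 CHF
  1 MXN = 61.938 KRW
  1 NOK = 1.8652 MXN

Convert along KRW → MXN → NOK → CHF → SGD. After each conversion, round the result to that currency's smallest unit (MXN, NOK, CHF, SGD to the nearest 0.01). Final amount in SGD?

SGD 857.28

KRW 755,000 ÷ 61.938 = MXN 12,189.61
MXN 12,189.61 ÷ 1.8652 = NOK 6,535.28
NOK 6,535.28 × 0.081096 = CHF 529.99
CHF 529.99 ÷ 0.61822 = SGD 857.28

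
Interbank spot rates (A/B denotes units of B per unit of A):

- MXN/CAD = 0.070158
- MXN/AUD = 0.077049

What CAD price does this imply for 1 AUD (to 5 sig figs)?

1 AUD ÷ 0.077049 = 12.9788 MXN
12.9788 MXN × 0.070158 = 0.910563 CAD

AUD/CAD = 0.91056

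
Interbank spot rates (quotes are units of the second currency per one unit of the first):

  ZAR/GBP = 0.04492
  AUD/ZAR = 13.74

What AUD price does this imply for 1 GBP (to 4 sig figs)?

GBP/AUD = 1.620

1 GBP ÷ 0.04492 = 22.2618 ZAR
22.2618 ZAR ÷ 13.74 = 1.62022 AUD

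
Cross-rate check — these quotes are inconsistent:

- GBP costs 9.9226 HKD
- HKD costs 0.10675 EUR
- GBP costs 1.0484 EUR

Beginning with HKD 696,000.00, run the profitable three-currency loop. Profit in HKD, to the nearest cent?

Profitable loop is HKD → EUR → GBP → HKD:
HKD 696,000.00 × 0.10675 = EUR 74,298.00
EUR 74,298.00 ÷ 1.0484 = GBP 70,867.99
GBP 70,867.99 × 9.9226 = HKD 703,194.71
Profit = HKD 703,194.71 − HKD 696,000.00

Profit: HKD 7,194.71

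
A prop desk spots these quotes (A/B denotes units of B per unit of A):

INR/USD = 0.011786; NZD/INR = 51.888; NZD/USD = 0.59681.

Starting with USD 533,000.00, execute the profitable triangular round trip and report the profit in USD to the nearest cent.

Profitable loop is USD → NZD → INR → USD:
USD 533,000.00 ÷ 0.59681 = NZD 893,081.55
NZD 893,081.55 × 51.888 = INR 46,340,215.48
INR 46,340,215.48 × 0.011786 = USD 546,165.78
Profit = USD 546,165.78 − USD 533,000.00

Profit: USD 13,165.78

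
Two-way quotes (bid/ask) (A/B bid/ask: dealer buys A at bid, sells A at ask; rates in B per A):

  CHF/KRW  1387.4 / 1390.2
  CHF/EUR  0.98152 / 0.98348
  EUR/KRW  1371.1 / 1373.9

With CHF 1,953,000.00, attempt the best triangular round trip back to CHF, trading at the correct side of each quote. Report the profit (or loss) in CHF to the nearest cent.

Best loop CHF → KRW → EUR → CHF:
CHF 1,953,000.00 × 1387.4 (sell CHF at bid) = KRW 2,709,592,200
KRW 2,709,592,200 ÷ 1373.9 (buy EUR at ask) = EUR 1,972,190.26
EUR 1,972,190.26 ÷ 0.98348 (buy CHF at ask) = CHF 2,005,318.12

Net profit: CHF 52,318.12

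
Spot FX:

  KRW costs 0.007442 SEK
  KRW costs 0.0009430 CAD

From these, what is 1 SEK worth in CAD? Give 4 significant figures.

SEK/CAD = 0.1267

1 SEK ÷ 0.007442 = 134.372 KRW
134.372 KRW × 0.0009430 = 0.126713 CAD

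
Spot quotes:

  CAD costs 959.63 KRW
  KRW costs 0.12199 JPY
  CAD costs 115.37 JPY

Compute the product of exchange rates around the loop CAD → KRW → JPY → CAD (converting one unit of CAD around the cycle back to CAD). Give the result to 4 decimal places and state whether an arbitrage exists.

Around CAD → KRW → JPY → CAD: 1 × 959.63 × 0.12199 ÷ 115.37 = 1.014694
Product > 1; profitable direction is CAD → KRW → JPY → CAD.

1.0147 (arbitrage exists)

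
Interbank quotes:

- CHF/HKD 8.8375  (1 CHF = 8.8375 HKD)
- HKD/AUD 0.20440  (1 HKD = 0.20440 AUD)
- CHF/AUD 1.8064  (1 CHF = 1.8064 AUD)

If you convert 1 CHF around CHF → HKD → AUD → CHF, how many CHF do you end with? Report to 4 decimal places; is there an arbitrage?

1.0000 (no arbitrage)

Around CHF → HKD → AUD → CHF: 1 × 8.8375 × 0.20440 ÷ 1.8064 = 0.999992
Product ≈ 1 (deviation 0.001%, within rounding noise).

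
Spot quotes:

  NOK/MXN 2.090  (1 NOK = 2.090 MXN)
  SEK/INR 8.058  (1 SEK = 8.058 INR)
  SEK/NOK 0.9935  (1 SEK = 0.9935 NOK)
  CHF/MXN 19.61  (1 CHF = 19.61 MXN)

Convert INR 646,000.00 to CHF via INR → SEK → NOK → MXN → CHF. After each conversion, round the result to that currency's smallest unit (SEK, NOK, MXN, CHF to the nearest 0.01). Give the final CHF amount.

INR 646,000.00 ÷ 8.058 = SEK 80,168.78
SEK 80,168.78 × 0.9935 = NOK 79,647.68
NOK 79,647.68 × 2.090 = MXN 166,463.65
MXN 166,463.65 ÷ 19.61 = CHF 8,488.71

CHF 8,488.71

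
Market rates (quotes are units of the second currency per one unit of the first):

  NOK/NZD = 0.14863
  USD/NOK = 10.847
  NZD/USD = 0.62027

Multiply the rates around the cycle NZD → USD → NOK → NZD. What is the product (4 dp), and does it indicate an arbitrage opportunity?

1.0000 (no arbitrage)

Around NZD → USD → NOK → NZD: 1 × 0.62027 × 10.847 × 0.14863 = 0.999993
Product ≈ 1 (deviation 0.001%, within rounding noise).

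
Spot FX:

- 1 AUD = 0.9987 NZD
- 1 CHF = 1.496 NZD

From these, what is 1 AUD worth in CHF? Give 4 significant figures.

AUD/CHF = 0.6676

1 AUD × 0.9987 = 0.9987 NZD
0.9987 NZD ÷ 1.496 = 0.66758 CHF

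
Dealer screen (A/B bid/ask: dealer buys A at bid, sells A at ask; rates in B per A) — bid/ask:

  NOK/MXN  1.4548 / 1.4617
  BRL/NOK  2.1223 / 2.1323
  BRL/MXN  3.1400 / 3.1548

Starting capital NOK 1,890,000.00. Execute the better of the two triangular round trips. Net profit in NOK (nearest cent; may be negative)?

Net profit: NOK 14,078.72

Best loop NOK → BRL → MXN → NOK:
NOK 1,890,000.00 ÷ 2.1323 (buy BRL at ask) = BRL 886,366.83
BRL 886,366.83 × 3.1400 (sell BRL at bid) = MXN 2,783,191.86
MXN 2,783,191.86 ÷ 1.4617 (buy NOK at ask) = NOK 1,904,078.72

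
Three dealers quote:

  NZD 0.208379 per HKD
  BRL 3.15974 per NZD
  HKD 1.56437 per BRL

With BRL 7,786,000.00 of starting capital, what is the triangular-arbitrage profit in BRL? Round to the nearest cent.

Profit: BRL 233,719.45

Profitable loop is BRL → HKD → NZD → BRL:
BRL 7,786,000.00 × 1.56437 = HKD 12,180,184.82
HKD 12,180,184.82 × 0.208379 = NZD 2,538,094.73
NZD 2,538,094.73 × 3.15974 = BRL 8,019,719.45
Profit = BRL 8,019,719.45 − BRL 7,786,000.00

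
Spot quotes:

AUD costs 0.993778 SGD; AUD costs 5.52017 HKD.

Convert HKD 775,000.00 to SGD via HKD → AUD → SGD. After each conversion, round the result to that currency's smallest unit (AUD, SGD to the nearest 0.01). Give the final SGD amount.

SGD 139,520.70

HKD 775,000.00 ÷ 5.52017 = AUD 140,394.23
AUD 140,394.23 × 0.993778 = SGD 139,520.70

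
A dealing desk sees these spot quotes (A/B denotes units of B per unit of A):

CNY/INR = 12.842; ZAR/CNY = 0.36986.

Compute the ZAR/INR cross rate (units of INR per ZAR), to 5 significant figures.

ZAR/INR = 4.7497

1 ZAR × 0.36986 = 0.36986 CNY
0.36986 CNY × 12.842 = 4.74974 INR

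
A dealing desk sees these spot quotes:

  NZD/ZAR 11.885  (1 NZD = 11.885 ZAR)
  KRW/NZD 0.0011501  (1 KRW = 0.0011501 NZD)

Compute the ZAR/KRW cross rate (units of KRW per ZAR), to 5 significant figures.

1 ZAR ÷ 11.885 = 0.0841397 NZD
0.0841397 NZD ÷ 0.0011501 = 73.1586 KRW

ZAR/KRW = 73.159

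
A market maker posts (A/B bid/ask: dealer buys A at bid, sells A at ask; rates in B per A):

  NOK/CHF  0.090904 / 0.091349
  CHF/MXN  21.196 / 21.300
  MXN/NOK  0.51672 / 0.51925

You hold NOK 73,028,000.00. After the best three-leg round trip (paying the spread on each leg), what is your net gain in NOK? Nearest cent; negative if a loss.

Net result: NOK -320,103.06 (no profitable arbitrage after spreads)

Best loop NOK → CHF → MXN → NOK:
NOK 73,028,000.00 × 0.090904 (sell NOK at bid) = CHF 6,638,537.31
CHF 6,638,537.31 × 21.196 (sell CHF at bid) = MXN 140,710,436.87
MXN 140,710,436.87 × 0.51672 (sell MXN at bid) = NOK 72,707,896.94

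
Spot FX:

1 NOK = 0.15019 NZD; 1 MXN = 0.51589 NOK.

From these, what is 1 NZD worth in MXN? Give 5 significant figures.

1 NZD ÷ 0.15019 = 6.65823 NOK
6.65823 NOK ÷ 0.51589 = 12.9063 MXN

NZD/MXN = 12.906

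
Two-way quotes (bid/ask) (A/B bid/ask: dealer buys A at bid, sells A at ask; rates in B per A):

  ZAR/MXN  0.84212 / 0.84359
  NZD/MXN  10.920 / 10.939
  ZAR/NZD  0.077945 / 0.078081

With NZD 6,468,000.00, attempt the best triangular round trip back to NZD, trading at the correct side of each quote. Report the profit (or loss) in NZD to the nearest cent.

Best loop NZD → MXN → ZAR → NZD:
NZD 6,468,000.00 × 10.920 (sell NZD at bid) = MXN 70,630,560.00
MXN 70,630,560.00 ÷ 0.84359 (buy ZAR at ask) = ZAR 83,726,170.30
ZAR 83,726,170.30 × 0.077945 (sell ZAR at bid) = NZD 6,526,036.34

Net profit: NZD 58,036.34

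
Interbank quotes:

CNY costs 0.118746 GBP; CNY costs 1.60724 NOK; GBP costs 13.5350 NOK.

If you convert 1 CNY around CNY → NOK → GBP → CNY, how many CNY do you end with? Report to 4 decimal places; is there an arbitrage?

1.0000 (no arbitrage)

Around CNY → NOK → GBP → CNY: 1 × 1.60724 ÷ 13.5350 ÷ 0.118746 = 1.000008
Product ≈ 1 (deviation 0.001%, within rounding noise).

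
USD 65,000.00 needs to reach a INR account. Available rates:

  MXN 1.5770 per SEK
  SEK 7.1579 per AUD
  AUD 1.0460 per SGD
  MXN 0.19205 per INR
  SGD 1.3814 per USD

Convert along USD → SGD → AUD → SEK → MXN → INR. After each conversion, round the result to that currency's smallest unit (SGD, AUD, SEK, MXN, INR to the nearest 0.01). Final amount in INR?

USD 65,000.00 × 1.3814 = SGD 89,791.00
SGD 89,791.00 × 1.0460 = AUD 93,921.39
AUD 93,921.39 × 7.1579 = SEK 672,279.92
SEK 672,279.92 × 1.5770 = MXN 1,060,185.43
MXN 1,060,185.43 ÷ 0.19205 = INR 5,520,361.52

INR 5,520,361.52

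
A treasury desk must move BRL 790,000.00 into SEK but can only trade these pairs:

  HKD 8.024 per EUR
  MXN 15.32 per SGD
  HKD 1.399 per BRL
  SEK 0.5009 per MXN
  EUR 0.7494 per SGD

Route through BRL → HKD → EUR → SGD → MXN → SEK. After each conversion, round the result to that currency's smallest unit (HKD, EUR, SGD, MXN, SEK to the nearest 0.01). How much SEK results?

SEK 1,410,425.04

BRL 790,000.00 × 1.399 = HKD 1,105,210.00
HKD 1,105,210.00 ÷ 8.024 = EUR 137,738.04
EUR 137,738.04 ÷ 0.7494 = SGD 183,797.76
SGD 183,797.76 × 15.32 = MXN 2,815,781.68
MXN 2,815,781.68 × 0.5009 = SEK 1,410,425.04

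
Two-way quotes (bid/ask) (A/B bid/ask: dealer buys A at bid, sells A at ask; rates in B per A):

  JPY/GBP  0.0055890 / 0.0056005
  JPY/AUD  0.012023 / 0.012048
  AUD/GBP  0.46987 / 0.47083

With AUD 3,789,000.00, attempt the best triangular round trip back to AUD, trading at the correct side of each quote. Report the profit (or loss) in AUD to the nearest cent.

Best loop AUD → GBP → JPY → AUD:
AUD 3,789,000.00 × 0.46987 (sell AUD at bid) = GBP 1,780,337.43
GBP 1,780,337.43 ÷ 0.0056005 (buy JPY at ask) = JPY 317,889,015
JPY 317,889,015 × 0.012023 (sell JPY at bid) = AUD 3,821,979.63

Net profit: AUD 32,979.63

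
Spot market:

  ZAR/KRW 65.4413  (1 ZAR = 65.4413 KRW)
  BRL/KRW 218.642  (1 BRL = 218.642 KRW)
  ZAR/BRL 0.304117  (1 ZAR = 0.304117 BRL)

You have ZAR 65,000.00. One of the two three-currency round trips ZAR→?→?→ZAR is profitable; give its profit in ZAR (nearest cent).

Profit: ZAR 1,044.36

Profitable loop is ZAR → BRL → KRW → ZAR:
ZAR 65,000.00 × 0.304117 = BRL 19,767.61
BRL 19,767.61 × 218.642 = KRW 4,322,029
KRW 4,322,029 ÷ 65.4413 = ZAR 66,044.36
Profit = ZAR 66,044.36 − ZAR 65,000.00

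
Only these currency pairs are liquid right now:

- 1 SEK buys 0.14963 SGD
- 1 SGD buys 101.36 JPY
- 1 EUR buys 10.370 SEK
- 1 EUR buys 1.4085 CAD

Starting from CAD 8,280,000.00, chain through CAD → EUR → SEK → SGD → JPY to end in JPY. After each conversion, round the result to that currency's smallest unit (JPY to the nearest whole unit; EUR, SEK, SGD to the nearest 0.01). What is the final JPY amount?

JPY 924,565,151

CAD 8,280,000.00 ÷ 1.4085 = EUR 5,878,594.25
EUR 5,878,594.25 × 10.370 = SEK 60,961,022.37
SEK 60,961,022.37 × 0.14963 = SGD 9,121,597.78
SGD 9,121,597.78 × 101.36 = JPY 924,565,151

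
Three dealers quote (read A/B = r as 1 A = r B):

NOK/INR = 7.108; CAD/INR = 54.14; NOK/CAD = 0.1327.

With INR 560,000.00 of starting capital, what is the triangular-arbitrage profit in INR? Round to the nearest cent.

Profit: INR 6,017.40

Profitable loop is INR → NOK → CAD → INR:
INR 560,000.00 ÷ 7.108 = NOK 78,784.47
NOK 78,784.47 × 0.1327 = CAD 10,454.70
CAD 10,454.70 × 54.14 = INR 566,017.40
Profit = INR 566,017.40 − INR 560,000.00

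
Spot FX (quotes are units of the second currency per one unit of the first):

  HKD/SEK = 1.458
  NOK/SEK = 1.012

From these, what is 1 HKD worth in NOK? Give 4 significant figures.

1 HKD × 1.458 = 1.458 SEK
1.458 SEK ÷ 1.012 = 1.44071 NOK

HKD/NOK = 1.441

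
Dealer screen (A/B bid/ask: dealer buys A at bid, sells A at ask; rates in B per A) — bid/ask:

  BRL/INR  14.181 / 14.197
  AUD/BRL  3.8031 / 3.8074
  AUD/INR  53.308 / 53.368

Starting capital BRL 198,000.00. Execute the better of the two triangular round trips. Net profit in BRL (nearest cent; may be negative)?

Best loop BRL → INR → AUD → BRL:
BRL 198,000.00 × 14.181 (sell BRL at bid) = INR 2,807,838.00
INR 2,807,838.00 ÷ 53.368 (buy AUD at ask) = AUD 52,612.76
AUD 52,612.76 × 3.8031 (sell AUD at bid) = BRL 200,091.60

Net profit: BRL 2,091.60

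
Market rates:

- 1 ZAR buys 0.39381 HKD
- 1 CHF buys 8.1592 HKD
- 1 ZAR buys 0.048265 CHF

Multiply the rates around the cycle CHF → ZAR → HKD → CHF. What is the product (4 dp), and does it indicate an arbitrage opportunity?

1.0000 (no arbitrage)

Around CHF → ZAR → HKD → CHF: 1 ÷ 0.048265 × 0.39381 ÷ 8.1592 = 1.000016
Product ≈ 1 (deviation 0.002%, within rounding noise).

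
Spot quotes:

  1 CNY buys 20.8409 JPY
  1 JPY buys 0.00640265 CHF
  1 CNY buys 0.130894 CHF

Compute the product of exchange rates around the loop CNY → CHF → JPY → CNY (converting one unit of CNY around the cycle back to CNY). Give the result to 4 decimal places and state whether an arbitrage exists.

Around CNY → CHF → JPY → CNY: 1 × 0.130894 ÷ 0.00640265 ÷ 20.8409 = 0.980942
Product < 1; profitable direction is CNY → JPY → CHF → CNY.

0.9809 (arbitrage exists)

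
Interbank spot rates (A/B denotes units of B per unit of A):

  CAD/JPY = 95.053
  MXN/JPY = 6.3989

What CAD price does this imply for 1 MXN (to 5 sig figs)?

MXN/CAD = 0.067319

1 MXN × 6.3989 = 6.3989 JPY
6.3989 JPY ÷ 95.053 = 0.0673193 CAD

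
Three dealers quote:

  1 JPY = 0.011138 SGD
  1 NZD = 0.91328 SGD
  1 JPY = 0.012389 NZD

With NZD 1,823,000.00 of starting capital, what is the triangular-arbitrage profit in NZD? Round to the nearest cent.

Profitable loop is NZD → SGD → JPY → NZD:
NZD 1,823,000.00 × 0.91328 = SGD 1,664,909.44
SGD 1,664,909.44 ÷ 0.011138 = JPY 149,480,108
JPY 149,480,108 × 0.012389 = NZD 1,851,909.05
Profit = NZD 1,851,909.05 − NZD 1,823,000.00

Profit: NZD 28,909.05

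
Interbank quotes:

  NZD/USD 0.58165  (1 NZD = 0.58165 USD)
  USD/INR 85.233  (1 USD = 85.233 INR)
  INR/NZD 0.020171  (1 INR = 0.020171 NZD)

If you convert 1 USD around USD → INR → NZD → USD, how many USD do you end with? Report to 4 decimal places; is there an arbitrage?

Around USD → INR → NZD → USD: 1 × 85.233 × 0.020171 × 0.58165 = 0.999993
Product ≈ 1 (deviation 0.001%, within rounding noise).

1.0000 (no arbitrage)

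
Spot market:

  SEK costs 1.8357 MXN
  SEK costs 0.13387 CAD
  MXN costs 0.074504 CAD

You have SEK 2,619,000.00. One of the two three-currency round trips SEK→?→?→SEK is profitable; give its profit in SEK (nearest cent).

Profitable loop is SEK → MXN → CAD → SEK:
SEK 2,619,000.00 × 1.8357 = MXN 4,807,698.30
MXN 4,807,698.30 × 0.074504 = CAD 358,192.75
CAD 358,192.75 ÷ 0.13387 = SEK 2,675,676.06
Profit = SEK 2,675,676.06 − SEK 2,619,000.00

Profit: SEK 56,676.06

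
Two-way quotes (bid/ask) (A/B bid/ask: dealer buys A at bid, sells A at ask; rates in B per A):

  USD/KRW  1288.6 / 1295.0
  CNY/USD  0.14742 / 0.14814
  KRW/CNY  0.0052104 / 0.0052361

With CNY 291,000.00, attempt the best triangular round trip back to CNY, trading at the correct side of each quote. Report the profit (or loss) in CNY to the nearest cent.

Net result: CNY -1,303.70 (no profitable arbitrage after spreads)

Best loop CNY → KRW → USD → CNY:
CNY 291,000.00 ÷ 0.0052361 (buy KRW at ask) = KRW 55,575,715
KRW 55,575,715 ÷ 1295.0 (buy USD at ask) = USD 42,915.61
USD 42,915.61 ÷ 0.14814 (buy CNY at ask) = CNY 289,696.30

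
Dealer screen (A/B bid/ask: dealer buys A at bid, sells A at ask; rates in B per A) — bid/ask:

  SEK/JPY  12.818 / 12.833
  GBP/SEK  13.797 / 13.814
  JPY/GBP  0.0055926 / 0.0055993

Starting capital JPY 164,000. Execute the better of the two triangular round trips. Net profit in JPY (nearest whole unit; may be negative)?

Net profit: JPY 1,220

Best loop JPY → SEK → GBP → JPY:
JPY 164,000 ÷ 12.833 (buy SEK at ask) = SEK 12,779.55
SEK 12,779.55 ÷ 13.814 (buy GBP at ask) = GBP 925.12
GBP 925.12 ÷ 0.0055993 (buy JPY at ask) = JPY 165,220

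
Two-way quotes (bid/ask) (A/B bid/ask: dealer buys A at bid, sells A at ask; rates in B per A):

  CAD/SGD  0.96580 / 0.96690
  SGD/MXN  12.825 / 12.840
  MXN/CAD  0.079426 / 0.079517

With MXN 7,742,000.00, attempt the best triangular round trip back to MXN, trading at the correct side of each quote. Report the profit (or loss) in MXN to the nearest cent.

Net profit: MXN 100,356.78

Best loop MXN → SGD → CAD → MXN:
MXN 7,742,000.00 ÷ 12.840 (buy SGD at ask) = SGD 602,959.50
SGD 602,959.50 ÷ 0.96690 (buy CAD at ask) = CAD 623,600.68
CAD 623,600.68 ÷ 0.079517 (buy MXN at ask) = MXN 7,842,356.78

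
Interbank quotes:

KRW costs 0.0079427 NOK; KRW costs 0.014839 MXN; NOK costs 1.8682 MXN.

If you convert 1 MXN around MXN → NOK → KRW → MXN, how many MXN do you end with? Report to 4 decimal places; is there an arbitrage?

Around MXN → NOK → KRW → MXN: 1 ÷ 1.8682 ÷ 0.0079427 × 0.014839 = 1.000030
Product ≈ 1 (deviation 0.003%, within rounding noise).

1.0000 (no arbitrage)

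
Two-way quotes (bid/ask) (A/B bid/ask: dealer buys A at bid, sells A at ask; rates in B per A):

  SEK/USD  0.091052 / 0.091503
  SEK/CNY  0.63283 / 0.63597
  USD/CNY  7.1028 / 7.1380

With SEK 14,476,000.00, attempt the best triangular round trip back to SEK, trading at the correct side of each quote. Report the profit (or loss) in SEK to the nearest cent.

Best loop SEK → USD → CNY → SEK:
SEK 14,476,000.00 × 0.091052 (sell SEK at bid) = USD 1,318,068.75
USD 1,318,068.75 × 7.1028 (sell USD at bid) = CNY 9,361,978.73
CNY 9,361,978.73 ÷ 0.63597 (buy SEK at ask) = SEK 14,720,786.72

Net profit: SEK 244,786.72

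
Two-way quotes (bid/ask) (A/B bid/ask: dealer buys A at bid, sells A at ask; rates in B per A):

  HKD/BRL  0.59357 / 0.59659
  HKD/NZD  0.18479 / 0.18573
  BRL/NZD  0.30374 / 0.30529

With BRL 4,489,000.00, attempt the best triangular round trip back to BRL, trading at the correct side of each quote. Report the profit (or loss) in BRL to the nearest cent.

Net profit: BRL 65,487.58

Best loop BRL → HKD → NZD → BRL:
BRL 4,489,000.00 ÷ 0.59659 (buy HKD at ask) = HKD 7,524,430.51
HKD 7,524,430.51 × 0.18479 (sell HKD at bid) = NZD 1,390,439.51
NZD 1,390,439.51 ÷ 0.30529 (buy BRL at ask) = BRL 4,554,487.58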